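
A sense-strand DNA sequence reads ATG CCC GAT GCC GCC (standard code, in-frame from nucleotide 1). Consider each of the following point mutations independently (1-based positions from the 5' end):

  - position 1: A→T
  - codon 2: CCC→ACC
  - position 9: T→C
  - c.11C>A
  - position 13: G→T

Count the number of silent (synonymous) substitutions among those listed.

1

Codon 1: ATG (Met) → TTG (Leu) — missense.
Codon 2: CCC (Pro) → ACC (Thr) — missense.
Codon 3: GAT (Asp) → GAC (Asp) — synonymous.
Codon 4: GCC (Ala) → GAC (Asp) — missense.
Codon 5: GCC (Ala) → TCC (Ser) — missense.
Synonymous: 1 of 5.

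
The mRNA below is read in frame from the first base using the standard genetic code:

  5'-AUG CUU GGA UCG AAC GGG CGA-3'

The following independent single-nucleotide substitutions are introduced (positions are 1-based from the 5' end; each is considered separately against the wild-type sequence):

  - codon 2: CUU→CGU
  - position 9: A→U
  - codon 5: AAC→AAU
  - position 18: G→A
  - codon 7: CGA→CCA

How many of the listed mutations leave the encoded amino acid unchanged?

3

Codon 2: CUU (Leu) → CGU (Arg) — missense.
Codon 3: GGA (Gly) → GGU (Gly) — synonymous.
Codon 5: AAC (Asn) → AAU (Asn) — synonymous.
Codon 6: GGG (Gly) → GGA (Gly) — synonymous.
Codon 7: CGA (Arg) → CCA (Pro) — missense.
Synonymous: 3 of 5.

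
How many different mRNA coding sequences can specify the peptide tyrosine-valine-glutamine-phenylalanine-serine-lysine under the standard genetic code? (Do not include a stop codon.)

384

Tyr: 2 codons.
Val: 4 codons.
Gln: 2 codons.
Phe: 2 codons.
Ser: 6 codons.
Lys: 2 codons.
2 × 4 × 2 × 2 × 6 × 2 = 384.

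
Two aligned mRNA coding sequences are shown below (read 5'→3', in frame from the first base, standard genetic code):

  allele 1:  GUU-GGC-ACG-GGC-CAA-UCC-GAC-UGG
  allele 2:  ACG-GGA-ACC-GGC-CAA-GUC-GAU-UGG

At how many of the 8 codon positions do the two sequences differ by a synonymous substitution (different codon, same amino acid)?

3

Codon 1: GUU Val / ACG Thr — nonsynonymous.
Codon 2: GGC Gly / GGA Gly — synonymous.
Codon 3: ACG Thr / ACC Thr — synonymous.
Codon 4: GGC Gly / GGC Gly — identical.
Codon 5: CAA Gln / CAA Gln — identical.
Codon 6: UCC Ser / GUC Val — nonsynonymous.
Codon 7: GAC Asp / GAU Asp — synonymous.
Codon 8: UGG Trp / UGG Trp — identical.
Synonymous differences: 3.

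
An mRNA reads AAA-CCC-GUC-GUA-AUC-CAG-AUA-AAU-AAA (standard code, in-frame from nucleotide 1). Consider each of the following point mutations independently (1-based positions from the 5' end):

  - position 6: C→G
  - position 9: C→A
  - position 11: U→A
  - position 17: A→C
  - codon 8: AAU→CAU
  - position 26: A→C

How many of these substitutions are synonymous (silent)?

2

Codon 2: CCC (Pro) → CCG (Pro) — synonymous.
Codon 3: GUC (Val) → GUA (Val) — synonymous.
Codon 4: GUA (Val) → GAA (Glu) — missense.
Codon 6: CAG (Gln) → CCG (Pro) — missense.
Codon 8: AAU (Asn) → CAU (His) — missense.
Codon 9: AAA (Lys) → ACA (Thr) — missense.
Synonymous: 2 of 6.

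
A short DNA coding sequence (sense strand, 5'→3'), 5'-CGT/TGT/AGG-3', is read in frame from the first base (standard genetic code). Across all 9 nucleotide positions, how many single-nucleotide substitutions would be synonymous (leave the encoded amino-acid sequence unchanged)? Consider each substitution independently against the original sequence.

Codon 1 (CGT, Arg): 3 synonymous substitutions.
Codon 2 (TGT, Cys): 1 synonymous substitution.
Codon 3 (AGG, Arg): 2 synonymous substitutions.
Total: 3 + 1 + 2 = 6.

6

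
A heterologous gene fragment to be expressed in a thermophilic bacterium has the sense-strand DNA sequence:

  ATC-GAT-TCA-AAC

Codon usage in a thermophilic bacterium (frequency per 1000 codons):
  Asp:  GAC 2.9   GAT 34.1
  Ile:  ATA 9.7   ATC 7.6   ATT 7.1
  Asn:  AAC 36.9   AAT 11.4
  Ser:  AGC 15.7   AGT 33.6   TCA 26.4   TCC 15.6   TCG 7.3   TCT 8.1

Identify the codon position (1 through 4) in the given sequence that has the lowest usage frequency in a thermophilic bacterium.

Codon 1 ATC (Ile): 7.6 per 1000.
Codon 2 GAT (Asp): 34.1 per 1000.
Codon 3 TCA (Ser): 26.4 per 1000.
Codon 4 AAC (Asn): 36.9 per 1000.
Lowest frequency is 7.6 at codon 1.

1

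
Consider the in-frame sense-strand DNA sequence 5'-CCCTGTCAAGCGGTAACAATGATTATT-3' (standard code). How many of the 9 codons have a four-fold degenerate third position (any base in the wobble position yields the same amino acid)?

4

Codon 1 CCC (Pro): third position 4-fold.
Codon 2 TGT (Cys): third position 2-fold.
Codon 3 CAA (Gln): third position 2-fold.
Codon 4 GCG (Ala): third position 4-fold.
Codon 5 GTA (Val): third position 4-fold.
Codon 6 ACA (Thr): third position 4-fold.
Codon 7 ATG (Met): third position 1-fold.
Codon 8 ATT (Ile): third position 3-fold.
Codon 9 ATT (Ile): third position 3-fold.
Four-fold degenerate third positions: 4.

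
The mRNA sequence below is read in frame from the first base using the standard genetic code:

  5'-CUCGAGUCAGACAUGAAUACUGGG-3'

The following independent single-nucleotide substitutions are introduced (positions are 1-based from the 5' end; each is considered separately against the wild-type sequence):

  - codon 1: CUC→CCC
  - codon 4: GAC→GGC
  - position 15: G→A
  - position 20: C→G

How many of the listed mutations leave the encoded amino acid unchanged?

0

Codon 1: CUC (Leu) → CCC (Pro) — missense.
Codon 4: GAC (Asp) → GGC (Gly) — missense.
Codon 5: AUG (Met) → AUA (Ile) — missense.
Codon 7: ACU (Thr) → AGU (Ser) — missense.
Synonymous: 0 of 4.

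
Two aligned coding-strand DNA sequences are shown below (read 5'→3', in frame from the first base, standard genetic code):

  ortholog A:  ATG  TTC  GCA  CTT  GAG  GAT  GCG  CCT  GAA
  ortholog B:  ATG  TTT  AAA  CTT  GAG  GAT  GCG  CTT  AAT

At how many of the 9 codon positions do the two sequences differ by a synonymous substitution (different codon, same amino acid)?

Codon 1: ATG Met / ATG Met — identical.
Codon 2: TTC Phe / TTT Phe — synonymous.
Codon 3: GCA Ala / AAA Lys — nonsynonymous.
Codon 4: CTT Leu / CTT Leu — identical.
Codon 5: GAG Glu / GAG Glu — identical.
Codon 6: GAT Asp / GAT Asp — identical.
Codon 7: GCG Ala / GCG Ala — identical.
Codon 8: CCT Pro / CTT Leu — nonsynonymous.
Codon 9: GAA Glu / AAT Asn — nonsynonymous.
Synonymous differences: 1.

1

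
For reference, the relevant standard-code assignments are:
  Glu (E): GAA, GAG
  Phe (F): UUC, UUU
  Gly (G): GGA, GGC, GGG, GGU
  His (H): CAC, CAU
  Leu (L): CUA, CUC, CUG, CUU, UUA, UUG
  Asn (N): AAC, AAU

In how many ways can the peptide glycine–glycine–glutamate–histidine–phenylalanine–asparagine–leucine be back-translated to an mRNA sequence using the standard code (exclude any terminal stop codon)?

Gly: 4 codons.
Gly: 4 codons.
Glu: 2 codons.
His: 2 codons.
Phe: 2 codons.
Asn: 2 codons.
Leu: 6 codons.
4 × 4 × 2 × 2 × 2 × 2 × 6 = 1536.

1536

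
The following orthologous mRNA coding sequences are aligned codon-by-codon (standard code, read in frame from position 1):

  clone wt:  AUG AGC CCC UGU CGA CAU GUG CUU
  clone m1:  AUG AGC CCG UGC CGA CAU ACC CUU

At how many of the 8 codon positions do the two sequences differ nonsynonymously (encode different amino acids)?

Codon 1: AUG Met / AUG Met — identical.
Codon 2: AGC Ser / AGC Ser — identical.
Codon 3: CCC Pro / CCG Pro — synonymous.
Codon 4: UGU Cys / UGC Cys — synonymous.
Codon 5: CGA Arg / CGA Arg — identical.
Codon 6: CAU His / CAU His — identical.
Codon 7: GUG Val / ACC Thr — nonsynonymous.
Codon 8: CUU Leu / CUU Leu — identical.
Nonsynonymous differences: 1.

1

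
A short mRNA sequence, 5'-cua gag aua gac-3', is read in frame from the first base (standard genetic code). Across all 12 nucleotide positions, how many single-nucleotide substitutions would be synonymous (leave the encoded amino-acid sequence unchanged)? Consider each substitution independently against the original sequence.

Codon 1 (CUA, Leu): 4 synonymous substitutions.
Codon 2 (GAG, Glu): 1 synonymous substitution.
Codon 3 (AUA, Ile): 2 synonymous substitutions.
Codon 4 (GAC, Asp): 1 synonymous substitution.
Total: 4 + 1 + 2 + 1 = 8.

8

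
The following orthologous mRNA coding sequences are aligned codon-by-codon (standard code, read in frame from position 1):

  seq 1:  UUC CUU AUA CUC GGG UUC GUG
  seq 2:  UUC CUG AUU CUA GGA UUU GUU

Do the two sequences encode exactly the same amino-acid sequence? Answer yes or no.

Codon 1: UUC Phe / UUC Phe — identical.
Codon 2: CUU Leu / CUG Leu — synonymous.
Codon 3: AUA Ile / AUU Ile — synonymous.
Codon 4: CUC Leu / CUA Leu — synonymous.
Codon 5: GGG Gly / GGA Gly — synonymous.
Codon 6: UUC Phe / UUU Phe — synonymous.
Codon 7: GUG Val / GUU Val — synonymous.
Nonsynonymous differences: 0 → same protein.

yes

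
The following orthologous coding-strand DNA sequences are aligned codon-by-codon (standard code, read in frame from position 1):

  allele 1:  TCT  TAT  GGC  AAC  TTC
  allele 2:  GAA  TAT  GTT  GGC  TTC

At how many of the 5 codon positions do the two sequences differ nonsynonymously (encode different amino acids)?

3

Codon 1: TCT Ser / GAA Glu — nonsynonymous.
Codon 2: TAT Tyr / TAT Tyr — identical.
Codon 3: GGC Gly / GTT Val — nonsynonymous.
Codon 4: AAC Asn / GGC Gly — nonsynonymous.
Codon 5: TTC Phe / TTC Phe — identical.
Nonsynonymous differences: 3.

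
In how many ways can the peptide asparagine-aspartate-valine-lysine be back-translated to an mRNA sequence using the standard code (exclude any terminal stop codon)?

32

Asn: 2 codons.
Asp: 2 codons.
Val: 4 codons.
Lys: 2 codons.
2 × 2 × 4 × 2 = 32.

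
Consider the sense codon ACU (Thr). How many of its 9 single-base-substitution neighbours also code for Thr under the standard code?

3

Position 1: none → 0 synonymous.
Position 2: none → 0 synonymous.
Position 3: ACC, ACA, ACG → 3 synonymous.
Total: 0 + 0 + 3 = 3.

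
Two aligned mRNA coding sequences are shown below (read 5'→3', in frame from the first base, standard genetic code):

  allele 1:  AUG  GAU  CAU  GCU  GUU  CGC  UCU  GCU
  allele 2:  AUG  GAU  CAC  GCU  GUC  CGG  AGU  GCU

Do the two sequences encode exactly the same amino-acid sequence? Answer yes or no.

yes

Codon 1: AUG Met / AUG Met — identical.
Codon 2: GAU Asp / GAU Asp — identical.
Codon 3: CAU His / CAC His — synonymous.
Codon 4: GCU Ala / GCU Ala — identical.
Codon 5: GUU Val / GUC Val — synonymous.
Codon 6: CGC Arg / CGG Arg — synonymous.
Codon 7: UCU Ser / AGU Ser — synonymous.
Codon 8: GCU Ala / GCU Ala — identical.
Nonsynonymous differences: 0 → same protein.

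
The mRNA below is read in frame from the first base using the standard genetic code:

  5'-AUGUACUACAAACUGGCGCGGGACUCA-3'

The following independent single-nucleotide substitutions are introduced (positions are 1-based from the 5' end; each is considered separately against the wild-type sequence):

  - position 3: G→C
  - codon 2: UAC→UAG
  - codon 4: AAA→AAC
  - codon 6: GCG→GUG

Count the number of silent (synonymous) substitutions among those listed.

Codon 1: AUG (Met) → AUC (Ile) — missense.
Codon 2: UAC (Tyr) → UAG (Stop) — nonsense.
Codon 4: AAA (Lys) → AAC (Asn) — missense.
Codon 6: GCG (Ala) → GUG (Val) — missense.
Synonymous: 0 of 4.

0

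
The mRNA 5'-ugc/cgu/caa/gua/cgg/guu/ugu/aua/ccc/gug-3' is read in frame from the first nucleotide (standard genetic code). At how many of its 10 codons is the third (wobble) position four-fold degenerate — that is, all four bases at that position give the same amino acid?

Codon 1 UGC (Cys): third position 2-fold.
Codon 2 CGU (Arg): third position 4-fold.
Codon 3 CAA (Gln): third position 2-fold.
Codon 4 GUA (Val): third position 4-fold.
Codon 5 CGG (Arg): third position 4-fold.
Codon 6 GUU (Val): third position 4-fold.
Codon 7 UGU (Cys): third position 2-fold.
Codon 8 AUA (Ile): third position 3-fold.
Codon 9 CCC (Pro): third position 4-fold.
Codon 10 GUG (Val): third position 4-fold.
Four-fold degenerate third positions: 6.

6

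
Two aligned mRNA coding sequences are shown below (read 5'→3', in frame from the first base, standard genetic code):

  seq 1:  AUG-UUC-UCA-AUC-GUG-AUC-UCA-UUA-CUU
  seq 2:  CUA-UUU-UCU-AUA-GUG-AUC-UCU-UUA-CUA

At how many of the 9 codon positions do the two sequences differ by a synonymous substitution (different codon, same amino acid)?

5

Codon 1: AUG Met / CUA Leu — nonsynonymous.
Codon 2: UUC Phe / UUU Phe — synonymous.
Codon 3: UCA Ser / UCU Ser — synonymous.
Codon 4: AUC Ile / AUA Ile — synonymous.
Codon 5: GUG Val / GUG Val — identical.
Codon 6: AUC Ile / AUC Ile — identical.
Codon 7: UCA Ser / UCU Ser — synonymous.
Codon 8: UUA Leu / UUA Leu — identical.
Codon 9: CUU Leu / CUA Leu — synonymous.
Synonymous differences: 5.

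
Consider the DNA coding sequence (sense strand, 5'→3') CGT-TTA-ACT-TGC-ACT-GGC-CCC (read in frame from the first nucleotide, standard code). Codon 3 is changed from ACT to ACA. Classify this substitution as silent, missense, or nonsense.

silent

Position 9 falls in codon 3: ACT → Thr.
After the substitution the codon is ACA → Thr.
Both encode Thr, so the change is synonymous.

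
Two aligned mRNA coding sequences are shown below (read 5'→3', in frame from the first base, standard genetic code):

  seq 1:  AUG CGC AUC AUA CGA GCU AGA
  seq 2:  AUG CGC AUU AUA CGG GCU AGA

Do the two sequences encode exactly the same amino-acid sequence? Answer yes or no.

yes

Codon 1: AUG Met / AUG Met — identical.
Codon 2: CGC Arg / CGC Arg — identical.
Codon 3: AUC Ile / AUU Ile — synonymous.
Codon 4: AUA Ile / AUA Ile — identical.
Codon 5: CGA Arg / CGG Arg — synonymous.
Codon 6: GCU Ala / GCU Ala — identical.
Codon 7: AGA Arg / AGA Arg — identical.
Nonsynonymous differences: 0 → same protein.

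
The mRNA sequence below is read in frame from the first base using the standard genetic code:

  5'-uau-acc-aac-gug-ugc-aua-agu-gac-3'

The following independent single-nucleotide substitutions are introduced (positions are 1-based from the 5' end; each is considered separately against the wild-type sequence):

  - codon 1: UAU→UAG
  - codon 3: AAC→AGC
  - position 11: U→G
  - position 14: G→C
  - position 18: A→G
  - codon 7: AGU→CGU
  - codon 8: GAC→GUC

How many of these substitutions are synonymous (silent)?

Codon 1: UAU (Tyr) → UAG (Stop) — nonsense.
Codon 3: AAC (Asn) → AGC (Ser) — missense.
Codon 4: GUG (Val) → GGG (Gly) — missense.
Codon 5: UGC (Cys) → UCC (Ser) — missense.
Codon 6: AUA (Ile) → AUG (Met) — missense.
Codon 7: AGU (Ser) → CGU (Arg) — missense.
Codon 8: GAC (Asp) → GUC (Val) — missense.
Synonymous: 0 of 7.

0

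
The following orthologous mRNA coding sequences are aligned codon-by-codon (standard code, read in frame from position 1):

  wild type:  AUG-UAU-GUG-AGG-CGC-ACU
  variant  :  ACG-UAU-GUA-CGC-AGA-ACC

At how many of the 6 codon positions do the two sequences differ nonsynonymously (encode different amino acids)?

1

Codon 1: AUG Met / ACG Thr — nonsynonymous.
Codon 2: UAU Tyr / UAU Tyr — identical.
Codon 3: GUG Val / GUA Val — synonymous.
Codon 4: AGG Arg / CGC Arg — synonymous.
Codon 5: CGC Arg / AGA Arg — synonymous.
Codon 6: ACU Thr / ACC Thr — synonymous.
Nonsynonymous differences: 1.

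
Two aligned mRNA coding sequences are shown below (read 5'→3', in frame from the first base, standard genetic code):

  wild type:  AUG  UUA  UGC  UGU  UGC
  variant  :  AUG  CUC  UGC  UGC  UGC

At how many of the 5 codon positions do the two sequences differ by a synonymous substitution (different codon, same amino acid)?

Codon 1: AUG Met / AUG Met — identical.
Codon 2: UUA Leu / CUC Leu — synonymous.
Codon 3: UGC Cys / UGC Cys — identical.
Codon 4: UGU Cys / UGC Cys — synonymous.
Codon 5: UGC Cys / UGC Cys — identical.
Synonymous differences: 2.

2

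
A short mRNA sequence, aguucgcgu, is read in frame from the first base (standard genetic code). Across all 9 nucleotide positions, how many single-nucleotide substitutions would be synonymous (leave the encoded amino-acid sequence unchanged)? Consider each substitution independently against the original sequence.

Codon 1 (AGU, Ser): 1 synonymous substitution.
Codon 2 (UCG, Ser): 3 synonymous substitutions.
Codon 3 (CGU, Arg): 3 synonymous substitutions.
Total: 1 + 3 + 3 = 7.

7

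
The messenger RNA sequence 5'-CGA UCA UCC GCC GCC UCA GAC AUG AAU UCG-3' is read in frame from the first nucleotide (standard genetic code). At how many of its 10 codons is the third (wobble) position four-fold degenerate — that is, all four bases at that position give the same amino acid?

Codon 1 CGA (Arg): third position 4-fold.
Codon 2 UCA (Ser): third position 4-fold.
Codon 3 UCC (Ser): third position 4-fold.
Codon 4 GCC (Ala): third position 4-fold.
Codon 5 GCC (Ala): third position 4-fold.
Codon 6 UCA (Ser): third position 4-fold.
Codon 7 GAC (Asp): third position 2-fold.
Codon 8 AUG (Met): third position 1-fold.
Codon 9 AAU (Asn): third position 2-fold.
Codon 10 UCG (Ser): third position 4-fold.
Four-fold degenerate third positions: 7.

7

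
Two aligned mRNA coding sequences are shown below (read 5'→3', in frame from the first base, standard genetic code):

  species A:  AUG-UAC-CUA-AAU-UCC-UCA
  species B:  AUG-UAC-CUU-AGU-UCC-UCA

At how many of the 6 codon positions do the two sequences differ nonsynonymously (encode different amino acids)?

Codon 1: AUG Met / AUG Met — identical.
Codon 2: UAC Tyr / UAC Tyr — identical.
Codon 3: CUA Leu / CUU Leu — synonymous.
Codon 4: AAU Asn / AGU Ser — nonsynonymous.
Codon 5: UCC Ser / UCC Ser — identical.
Codon 6: UCA Ser / UCA Ser — identical.
Nonsynonymous differences: 1.

1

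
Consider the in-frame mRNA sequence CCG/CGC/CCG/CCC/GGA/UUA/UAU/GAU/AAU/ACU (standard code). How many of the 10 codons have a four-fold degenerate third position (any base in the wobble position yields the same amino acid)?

6

Codon 1 CCG (Pro): third position 4-fold.
Codon 2 CGC (Arg): third position 4-fold.
Codon 3 CCG (Pro): third position 4-fold.
Codon 4 CCC (Pro): third position 4-fold.
Codon 5 GGA (Gly): third position 4-fold.
Codon 6 UUA (Leu): third position 2-fold.
Codon 7 UAU (Tyr): third position 2-fold.
Codon 8 GAU (Asp): third position 2-fold.
Codon 9 AAU (Asn): third position 2-fold.
Codon 10 ACU (Thr): third position 4-fold.
Four-fold degenerate third positions: 6.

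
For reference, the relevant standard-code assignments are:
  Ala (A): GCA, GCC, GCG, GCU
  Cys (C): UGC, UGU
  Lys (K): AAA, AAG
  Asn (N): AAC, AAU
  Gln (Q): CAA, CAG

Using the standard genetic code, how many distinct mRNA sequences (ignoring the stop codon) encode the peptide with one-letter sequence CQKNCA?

128

Cys: 2 codons.
Gln: 2 codons.
Lys: 2 codons.
Asn: 2 codons.
Cys: 2 codons.
Ala: 4 codons.
2 × 2 × 2 × 2 × 2 × 4 = 128.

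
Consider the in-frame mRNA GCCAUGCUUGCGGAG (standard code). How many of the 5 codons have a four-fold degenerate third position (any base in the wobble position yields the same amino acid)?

Codon 1 GCC (Ala): third position 4-fold.
Codon 2 AUG (Met): third position 1-fold.
Codon 3 CUU (Leu): third position 4-fold.
Codon 4 GCG (Ala): third position 4-fold.
Codon 5 GAG (Glu): third position 2-fold.
Four-fold degenerate third positions: 3.

3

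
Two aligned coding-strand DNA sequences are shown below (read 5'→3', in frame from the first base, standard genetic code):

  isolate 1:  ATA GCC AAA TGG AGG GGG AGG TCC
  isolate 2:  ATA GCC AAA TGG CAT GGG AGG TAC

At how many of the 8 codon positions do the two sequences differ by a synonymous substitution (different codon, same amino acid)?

Codon 1: ATA Ile / ATA Ile — identical.
Codon 2: GCC Ala / GCC Ala — identical.
Codon 3: AAA Lys / AAA Lys — identical.
Codon 4: TGG Trp / TGG Trp — identical.
Codon 5: AGG Arg / CAT His — nonsynonymous.
Codon 6: GGG Gly / GGG Gly — identical.
Codon 7: AGG Arg / AGG Arg — identical.
Codon 8: TCC Ser / TAC Tyr — nonsynonymous.
Synonymous differences: 0.

0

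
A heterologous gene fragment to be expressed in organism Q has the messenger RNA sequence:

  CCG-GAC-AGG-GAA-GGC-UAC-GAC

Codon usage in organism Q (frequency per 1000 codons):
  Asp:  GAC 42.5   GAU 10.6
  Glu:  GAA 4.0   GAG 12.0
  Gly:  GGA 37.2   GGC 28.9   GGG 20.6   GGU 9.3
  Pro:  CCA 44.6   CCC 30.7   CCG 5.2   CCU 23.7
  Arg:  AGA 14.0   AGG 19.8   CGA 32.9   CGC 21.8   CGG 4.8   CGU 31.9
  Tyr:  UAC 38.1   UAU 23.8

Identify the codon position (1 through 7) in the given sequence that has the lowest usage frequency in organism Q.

Codon 1 CCG (Pro): 5.2 per 1000.
Codon 2 GAC (Asp): 42.5 per 1000.
Codon 3 AGG (Arg): 19.8 per 1000.
Codon 4 GAA (Glu): 4.0 per 1000.
Codon 5 GGC (Gly): 28.9 per 1000.
Codon 6 UAC (Tyr): 38.1 per 1000.
Codon 7 GAC (Asp): 42.5 per 1000.
Lowest frequency is 4.0 at codon 4.

4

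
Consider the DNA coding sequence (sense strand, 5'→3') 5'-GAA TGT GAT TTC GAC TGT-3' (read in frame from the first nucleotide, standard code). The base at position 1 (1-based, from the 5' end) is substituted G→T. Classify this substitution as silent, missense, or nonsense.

Position 1 falls in codon 1: GAA → Glu.
After the substitution the codon is TAA → Stop.
The new codon is a stop codon, so this is a nonsense mutation.

nonsense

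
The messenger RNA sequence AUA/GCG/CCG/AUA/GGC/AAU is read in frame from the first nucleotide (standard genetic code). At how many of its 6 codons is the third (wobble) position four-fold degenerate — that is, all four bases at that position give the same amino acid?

3

Codon 1 AUA (Ile): third position 3-fold.
Codon 2 GCG (Ala): third position 4-fold.
Codon 3 CCG (Pro): third position 4-fold.
Codon 4 AUA (Ile): third position 3-fold.
Codon 5 GGC (Gly): third position 4-fold.
Codon 6 AAU (Asn): third position 2-fold.
Four-fold degenerate third positions: 3.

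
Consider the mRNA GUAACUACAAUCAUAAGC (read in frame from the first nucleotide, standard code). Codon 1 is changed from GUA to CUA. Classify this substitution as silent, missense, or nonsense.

missense

Position 1 falls in codon 1: GUA → Val.
After the substitution the codon is CUA → Leu.
Val ≠ Leu, so this is a missense mutation.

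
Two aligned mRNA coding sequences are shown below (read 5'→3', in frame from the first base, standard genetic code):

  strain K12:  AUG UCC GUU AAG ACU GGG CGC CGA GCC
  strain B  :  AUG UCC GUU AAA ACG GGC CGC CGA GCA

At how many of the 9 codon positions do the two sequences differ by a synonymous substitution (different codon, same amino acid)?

4

Codon 1: AUG Met / AUG Met — identical.
Codon 2: UCC Ser / UCC Ser — identical.
Codon 3: GUU Val / GUU Val — identical.
Codon 4: AAG Lys / AAA Lys — synonymous.
Codon 5: ACU Thr / ACG Thr — synonymous.
Codon 6: GGG Gly / GGC Gly — synonymous.
Codon 7: CGC Arg / CGC Arg — identical.
Codon 8: CGA Arg / CGA Arg — identical.
Codon 9: GCC Ala / GCA Ala — synonymous.
Synonymous differences: 4.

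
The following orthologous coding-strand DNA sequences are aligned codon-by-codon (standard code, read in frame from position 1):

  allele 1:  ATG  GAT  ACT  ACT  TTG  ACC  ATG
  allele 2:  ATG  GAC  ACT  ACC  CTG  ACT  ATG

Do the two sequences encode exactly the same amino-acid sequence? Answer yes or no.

yes

Codon 1: ATG Met / ATG Met — identical.
Codon 2: GAT Asp / GAC Asp — synonymous.
Codon 3: ACT Thr / ACT Thr — identical.
Codon 4: ACT Thr / ACC Thr — synonymous.
Codon 5: TTG Leu / CTG Leu — synonymous.
Codon 6: ACC Thr / ACT Thr — synonymous.
Codon 7: ATG Met / ATG Met — identical.
Nonsynonymous differences: 0 → same protein.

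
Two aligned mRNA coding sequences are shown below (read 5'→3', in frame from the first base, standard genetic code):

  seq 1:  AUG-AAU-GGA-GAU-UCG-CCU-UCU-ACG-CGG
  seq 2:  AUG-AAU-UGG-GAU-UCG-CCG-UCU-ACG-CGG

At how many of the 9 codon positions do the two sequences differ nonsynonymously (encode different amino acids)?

1

Codon 1: AUG Met / AUG Met — identical.
Codon 2: AAU Asn / AAU Asn — identical.
Codon 3: GGA Gly / UGG Trp — nonsynonymous.
Codon 4: GAU Asp / GAU Asp — identical.
Codon 5: UCG Ser / UCG Ser — identical.
Codon 6: CCU Pro / CCG Pro — synonymous.
Codon 7: UCU Ser / UCU Ser — identical.
Codon 8: ACG Thr / ACG Thr — identical.
Codon 9: CGG Arg / CGG Arg — identical.
Nonsynonymous differences: 1.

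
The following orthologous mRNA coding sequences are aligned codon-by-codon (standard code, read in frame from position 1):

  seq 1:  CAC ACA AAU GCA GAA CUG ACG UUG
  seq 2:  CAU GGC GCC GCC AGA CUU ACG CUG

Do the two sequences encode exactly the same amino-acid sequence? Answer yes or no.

Codon 1: CAC His / CAU His — synonymous.
Codon 2: ACA Thr / GGC Gly — nonsynonymous.
Codon 3: AAU Asn / GCC Ala — nonsynonymous.
Codon 4: GCA Ala / GCC Ala — synonymous.
Codon 5: GAA Glu / AGA Arg — nonsynonymous.
Codon 6: CUG Leu / CUU Leu — synonymous.
Codon 7: ACG Thr / ACG Thr — identical.
Codon 8: UUG Leu / CUG Leu — synonymous.
Nonsynonymous differences: 3 → different protein.

no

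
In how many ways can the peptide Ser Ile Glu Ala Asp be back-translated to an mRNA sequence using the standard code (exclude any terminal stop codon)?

Ser: 6 codons.
Ile: 3 codons.
Glu: 2 codons.
Ala: 4 codons.
Asp: 2 codons.
6 × 3 × 2 × 4 × 2 = 288.

288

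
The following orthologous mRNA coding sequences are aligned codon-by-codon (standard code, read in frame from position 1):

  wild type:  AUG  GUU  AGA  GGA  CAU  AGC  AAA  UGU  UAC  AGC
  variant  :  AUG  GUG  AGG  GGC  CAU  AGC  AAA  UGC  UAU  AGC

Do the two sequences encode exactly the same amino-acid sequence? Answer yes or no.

yes

Codon 1: AUG Met / AUG Met — identical.
Codon 2: GUU Val / GUG Val — synonymous.
Codon 3: AGA Arg / AGG Arg — synonymous.
Codon 4: GGA Gly / GGC Gly — synonymous.
Codon 5: CAU His / CAU His — identical.
Codon 6: AGC Ser / AGC Ser — identical.
Codon 7: AAA Lys / AAA Lys — identical.
Codon 8: UGU Cys / UGC Cys — synonymous.
Codon 9: UAC Tyr / UAU Tyr — synonymous.
Codon 10: AGC Ser / AGC Ser — identical.
Nonsynonymous differences: 0 → same protein.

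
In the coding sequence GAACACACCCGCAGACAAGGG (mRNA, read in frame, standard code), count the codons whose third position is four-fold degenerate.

3

Codon 1 GAA (Glu): third position 2-fold.
Codon 2 CAC (His): third position 2-fold.
Codon 3 ACC (Thr): third position 4-fold.
Codon 4 CGC (Arg): third position 4-fold.
Codon 5 AGA (Arg): third position 2-fold.
Codon 6 CAA (Gln): third position 2-fold.
Codon 7 GGG (Gly): third position 4-fold.
Four-fold degenerate third positions: 3.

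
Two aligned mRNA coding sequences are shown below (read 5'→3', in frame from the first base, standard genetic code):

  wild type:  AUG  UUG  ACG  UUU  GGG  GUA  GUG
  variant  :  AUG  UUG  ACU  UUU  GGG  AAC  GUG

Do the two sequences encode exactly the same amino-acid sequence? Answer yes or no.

no

Codon 1: AUG Met / AUG Met — identical.
Codon 2: UUG Leu / UUG Leu — identical.
Codon 3: ACG Thr / ACU Thr — synonymous.
Codon 4: UUU Phe / UUU Phe — identical.
Codon 5: GGG Gly / GGG Gly — identical.
Codon 6: GUA Val / AAC Asn — nonsynonymous.
Codon 7: GUG Val / GUG Val — identical.
Nonsynonymous differences: 1 → different protein.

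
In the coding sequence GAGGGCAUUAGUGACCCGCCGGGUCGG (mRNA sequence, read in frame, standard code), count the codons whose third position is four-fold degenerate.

5

Codon 1 GAG (Glu): third position 2-fold.
Codon 2 GGC (Gly): third position 4-fold.
Codon 3 AUU (Ile): third position 3-fold.
Codon 4 AGU (Ser): third position 2-fold.
Codon 5 GAC (Asp): third position 2-fold.
Codon 6 CCG (Pro): third position 4-fold.
Codon 7 CCG (Pro): third position 4-fold.
Codon 8 GGU (Gly): third position 4-fold.
Codon 9 CGG (Arg): third position 4-fold.
Four-fold degenerate third positions: 5.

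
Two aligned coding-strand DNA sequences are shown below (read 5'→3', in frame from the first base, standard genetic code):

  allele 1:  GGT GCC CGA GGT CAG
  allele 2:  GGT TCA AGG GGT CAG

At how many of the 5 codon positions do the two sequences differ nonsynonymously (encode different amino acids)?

1

Codon 1: GGT Gly / GGT Gly — identical.
Codon 2: GCC Ala / TCA Ser — nonsynonymous.
Codon 3: CGA Arg / AGG Arg — synonymous.
Codon 4: GGT Gly / GGT Gly — identical.
Codon 5: CAG Gln / CAG Gln — identical.
Nonsynonymous differences: 1.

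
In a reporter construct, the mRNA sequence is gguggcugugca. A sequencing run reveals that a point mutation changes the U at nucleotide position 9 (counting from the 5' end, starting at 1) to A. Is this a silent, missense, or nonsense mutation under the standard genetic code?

nonsense

Position 9 falls in codon 3: UGU → Cys.
After the substitution the codon is UGA → Stop.
The new codon is a stop codon, so this is a nonsense mutation.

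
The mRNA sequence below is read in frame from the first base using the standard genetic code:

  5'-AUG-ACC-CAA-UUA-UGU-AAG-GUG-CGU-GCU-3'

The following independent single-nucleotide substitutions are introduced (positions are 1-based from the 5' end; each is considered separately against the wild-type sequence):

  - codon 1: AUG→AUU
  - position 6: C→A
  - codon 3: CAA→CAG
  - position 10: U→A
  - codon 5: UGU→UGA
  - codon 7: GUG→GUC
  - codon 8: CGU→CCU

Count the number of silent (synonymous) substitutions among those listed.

3

Codon 1: AUG (Met) → AUU (Ile) — missense.
Codon 2: ACC (Thr) → ACA (Thr) — synonymous.
Codon 3: CAA (Gln) → CAG (Gln) — synonymous.
Codon 4: UUA (Leu) → AUA (Ile) — missense.
Codon 5: UGU (Cys) → UGA (Stop) — nonsense.
Codon 7: GUG (Val) → GUC (Val) — synonymous.
Codon 8: CGU (Arg) → CCU (Pro) — missense.
Synonymous: 3 of 7.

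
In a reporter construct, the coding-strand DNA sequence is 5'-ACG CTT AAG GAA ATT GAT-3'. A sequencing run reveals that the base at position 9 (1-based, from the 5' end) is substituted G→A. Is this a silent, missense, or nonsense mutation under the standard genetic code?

silent

Position 9 falls in codon 3: AAG → Lys.
After the substitution the codon is AAA → Lys.
Both encode Lys, so the change is synonymous.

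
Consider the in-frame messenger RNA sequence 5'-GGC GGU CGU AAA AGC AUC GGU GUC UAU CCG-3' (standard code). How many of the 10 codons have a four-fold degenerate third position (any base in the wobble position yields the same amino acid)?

Codon 1 GGC (Gly): third position 4-fold.
Codon 2 GGU (Gly): third position 4-fold.
Codon 3 CGU (Arg): third position 4-fold.
Codon 4 AAA (Lys): third position 2-fold.
Codon 5 AGC (Ser): third position 2-fold.
Codon 6 AUC (Ile): third position 3-fold.
Codon 7 GGU (Gly): third position 4-fold.
Codon 8 GUC (Val): third position 4-fold.
Codon 9 UAU (Tyr): third position 2-fold.
Codon 10 CCG (Pro): third position 4-fold.
Four-fold degenerate third positions: 6.

6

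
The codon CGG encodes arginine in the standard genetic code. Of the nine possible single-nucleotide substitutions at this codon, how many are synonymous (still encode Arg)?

4

Position 1: AGG → 1 synonymous.
Position 2: none → 0 synonymous.
Position 3: CGU, CGC, CGA → 3 synonymous.
Total: 1 + 0 + 3 = 4.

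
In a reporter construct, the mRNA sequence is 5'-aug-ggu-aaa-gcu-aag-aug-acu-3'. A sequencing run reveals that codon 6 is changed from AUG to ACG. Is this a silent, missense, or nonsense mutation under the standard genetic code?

Position 17 falls in codon 6: AUG → Met.
After the substitution the codon is ACG → Thr.
Met ≠ Thr, so this is a missense mutation.

missense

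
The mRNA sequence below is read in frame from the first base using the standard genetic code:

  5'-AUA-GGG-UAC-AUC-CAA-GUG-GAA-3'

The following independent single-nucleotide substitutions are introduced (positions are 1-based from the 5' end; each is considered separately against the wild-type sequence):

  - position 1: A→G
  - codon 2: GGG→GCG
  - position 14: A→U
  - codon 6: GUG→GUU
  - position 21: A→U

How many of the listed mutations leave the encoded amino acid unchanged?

Codon 1: AUA (Ile) → GUA (Val) — missense.
Codon 2: GGG (Gly) → GCG (Ala) — missense.
Codon 5: CAA (Gln) → CUA (Leu) — missense.
Codon 6: GUG (Val) → GUU (Val) — synonymous.
Codon 7: GAA (Glu) → GAU (Asp) — missense.
Synonymous: 1 of 5.

1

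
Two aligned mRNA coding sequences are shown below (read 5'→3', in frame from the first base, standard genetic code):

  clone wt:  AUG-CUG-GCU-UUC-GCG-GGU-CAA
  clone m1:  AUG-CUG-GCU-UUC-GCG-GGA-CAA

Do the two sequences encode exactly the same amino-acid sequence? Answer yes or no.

yes

Codon 1: AUG Met / AUG Met — identical.
Codon 2: CUG Leu / CUG Leu — identical.
Codon 3: GCU Ala / GCU Ala — identical.
Codon 4: UUC Phe / UUC Phe — identical.
Codon 5: GCG Ala / GCG Ala — identical.
Codon 6: GGU Gly / GGA Gly — synonymous.
Codon 7: CAA Gln / CAA Gln — identical.
Nonsynonymous differences: 0 → same protein.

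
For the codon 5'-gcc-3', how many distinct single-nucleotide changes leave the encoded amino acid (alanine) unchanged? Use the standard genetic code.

3

Position 1: none → 0 synonymous.
Position 2: none → 0 synonymous.
Position 3: GCU, GCA, GCG → 3 synonymous.
Total: 0 + 0 + 3 = 3.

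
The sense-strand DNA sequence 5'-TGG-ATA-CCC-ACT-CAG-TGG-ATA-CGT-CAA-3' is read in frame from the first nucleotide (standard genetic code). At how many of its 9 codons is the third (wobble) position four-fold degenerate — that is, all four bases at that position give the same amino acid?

Codon 1 TGG (Trp): third position 1-fold.
Codon 2 ATA (Ile): third position 3-fold.
Codon 3 CCC (Pro): third position 4-fold.
Codon 4 ACT (Thr): third position 4-fold.
Codon 5 CAG (Gln): third position 2-fold.
Codon 6 TGG (Trp): third position 1-fold.
Codon 7 ATA (Ile): third position 3-fold.
Codon 8 CGT (Arg): third position 4-fold.
Codon 9 CAA (Gln): third position 2-fold.
Four-fold degenerate third positions: 3.

3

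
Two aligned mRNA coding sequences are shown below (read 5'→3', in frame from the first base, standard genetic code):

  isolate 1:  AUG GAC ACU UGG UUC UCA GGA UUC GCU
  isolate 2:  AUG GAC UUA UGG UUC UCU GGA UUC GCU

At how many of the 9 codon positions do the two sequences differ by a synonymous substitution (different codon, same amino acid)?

Codon 1: AUG Met / AUG Met — identical.
Codon 2: GAC Asp / GAC Asp — identical.
Codon 3: ACU Thr / UUA Leu — nonsynonymous.
Codon 4: UGG Trp / UGG Trp — identical.
Codon 5: UUC Phe / UUC Phe — identical.
Codon 6: UCA Ser / UCU Ser — synonymous.
Codon 7: GGA Gly / GGA Gly — identical.
Codon 8: UUC Phe / UUC Phe — identical.
Codon 9: GCU Ala / GCU Ala — identical.
Synonymous differences: 1.

1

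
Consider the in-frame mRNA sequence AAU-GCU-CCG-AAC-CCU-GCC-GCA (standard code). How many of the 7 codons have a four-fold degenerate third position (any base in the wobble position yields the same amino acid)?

5

Codon 1 AAU (Asn): third position 2-fold.
Codon 2 GCU (Ala): third position 4-fold.
Codon 3 CCG (Pro): third position 4-fold.
Codon 4 AAC (Asn): third position 2-fold.
Codon 5 CCU (Pro): third position 4-fold.
Codon 6 GCC (Ala): third position 4-fold.
Codon 7 GCA (Ala): third position 4-fold.
Four-fold degenerate third positions: 5.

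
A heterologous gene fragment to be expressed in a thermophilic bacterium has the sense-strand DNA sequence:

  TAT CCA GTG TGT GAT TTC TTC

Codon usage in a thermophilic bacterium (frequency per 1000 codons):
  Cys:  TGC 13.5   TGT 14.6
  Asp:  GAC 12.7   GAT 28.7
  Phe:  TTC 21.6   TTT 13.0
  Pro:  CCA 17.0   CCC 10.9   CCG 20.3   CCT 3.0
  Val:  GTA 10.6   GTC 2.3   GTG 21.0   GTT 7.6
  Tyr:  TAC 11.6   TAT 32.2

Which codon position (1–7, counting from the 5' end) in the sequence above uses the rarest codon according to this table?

Codon 1 TAT (Tyr): 32.2 per 1000.
Codon 2 CCA (Pro): 17.0 per 1000.
Codon 3 GTG (Val): 21.0 per 1000.
Codon 4 TGT (Cys): 14.6 per 1000.
Codon 5 GAT (Asp): 28.7 per 1000.
Codon 6 TTC (Phe): 21.6 per 1000.
Codon 7 TTC (Phe): 21.6 per 1000.
Lowest frequency is 14.6 at codon 4.

4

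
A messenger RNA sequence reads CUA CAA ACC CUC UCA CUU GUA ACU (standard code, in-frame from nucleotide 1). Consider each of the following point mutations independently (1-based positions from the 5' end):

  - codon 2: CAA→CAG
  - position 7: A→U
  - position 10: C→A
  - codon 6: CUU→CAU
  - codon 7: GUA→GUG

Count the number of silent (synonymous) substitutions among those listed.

Codon 2: CAA (Gln) → CAG (Gln) — synonymous.
Codon 3: ACC (Thr) → UCC (Ser) — missense.
Codon 4: CUC (Leu) → AUC (Ile) — missense.
Codon 6: CUU (Leu) → CAU (His) — missense.
Codon 7: GUA (Val) → GUG (Val) — synonymous.
Synonymous: 2 of 5.

2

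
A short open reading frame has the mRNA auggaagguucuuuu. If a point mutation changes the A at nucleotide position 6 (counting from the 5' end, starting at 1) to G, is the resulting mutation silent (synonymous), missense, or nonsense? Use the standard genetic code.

silent

Position 6 falls in codon 2: GAA → Glu.
After the substitution the codon is GAG → Glu.
Both encode Glu, so the change is synonymous.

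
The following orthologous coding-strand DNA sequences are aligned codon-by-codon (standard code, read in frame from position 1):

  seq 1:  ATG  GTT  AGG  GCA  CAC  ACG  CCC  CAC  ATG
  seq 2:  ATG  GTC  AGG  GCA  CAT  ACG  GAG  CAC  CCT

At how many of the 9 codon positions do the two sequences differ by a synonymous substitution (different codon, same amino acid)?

Codon 1: ATG Met / ATG Met — identical.
Codon 2: GTT Val / GTC Val — synonymous.
Codon 3: AGG Arg / AGG Arg — identical.
Codon 4: GCA Ala / GCA Ala — identical.
Codon 5: CAC His / CAT His — synonymous.
Codon 6: ACG Thr / ACG Thr — identical.
Codon 7: CCC Pro / GAG Glu — nonsynonymous.
Codon 8: CAC His / CAC His — identical.
Codon 9: ATG Met / CCT Pro — nonsynonymous.
Synonymous differences: 2.

2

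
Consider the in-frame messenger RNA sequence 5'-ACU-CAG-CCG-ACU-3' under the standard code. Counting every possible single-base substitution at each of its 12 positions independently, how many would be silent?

10

Codon 1 (ACU, Thr): 3 synonymous substitutions.
Codon 2 (CAG, Gln): 1 synonymous substitution.
Codon 3 (CCG, Pro): 3 synonymous substitutions.
Codon 4 (ACU, Thr): 3 synonymous substitutions.
Total: 3 + 1 + 3 + 3 = 10.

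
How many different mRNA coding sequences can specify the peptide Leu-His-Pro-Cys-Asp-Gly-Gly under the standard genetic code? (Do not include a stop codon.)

3072

Leu: 6 codons.
His: 2 codons.
Pro: 4 codons.
Cys: 2 codons.
Asp: 2 codons.
Gly: 4 codons.
Gly: 4 codons.
6 × 2 × 4 × 2 × 2 × 4 × 4 = 3072.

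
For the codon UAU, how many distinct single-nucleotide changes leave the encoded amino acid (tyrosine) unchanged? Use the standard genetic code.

1

Position 1: none → 0 synonymous.
Position 2: none → 0 synonymous.
Position 3: UAC → 1 synonymous.
Total: 0 + 0 + 1 = 1.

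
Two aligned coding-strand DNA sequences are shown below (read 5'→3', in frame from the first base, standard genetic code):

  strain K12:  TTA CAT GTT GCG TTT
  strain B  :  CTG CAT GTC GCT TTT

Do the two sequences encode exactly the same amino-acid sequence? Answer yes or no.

yes

Codon 1: TTA Leu / CTG Leu — synonymous.
Codon 2: CAT His / CAT His — identical.
Codon 3: GTT Val / GTC Val — synonymous.
Codon 4: GCG Ala / GCT Ala — synonymous.
Codon 5: TTT Phe / TTT Phe — identical.
Nonsynonymous differences: 0 → same protein.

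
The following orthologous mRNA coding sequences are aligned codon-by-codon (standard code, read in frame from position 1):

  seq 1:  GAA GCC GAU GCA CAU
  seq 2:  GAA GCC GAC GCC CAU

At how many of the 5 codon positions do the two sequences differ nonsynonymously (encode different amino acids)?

0

Codon 1: GAA Glu / GAA Glu — identical.
Codon 2: GCC Ala / GCC Ala — identical.
Codon 3: GAU Asp / GAC Asp — synonymous.
Codon 4: GCA Ala / GCC Ala — synonymous.
Codon 5: CAU His / CAU His — identical.
Nonsynonymous differences: 0.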